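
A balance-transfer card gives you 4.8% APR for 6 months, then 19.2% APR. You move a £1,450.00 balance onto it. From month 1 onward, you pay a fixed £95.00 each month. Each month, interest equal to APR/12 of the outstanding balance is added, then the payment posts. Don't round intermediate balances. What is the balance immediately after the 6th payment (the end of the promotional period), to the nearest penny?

£909.42

Promo months 1–6 at r₀ = 4.8%/12 = 0.004; months 7+ at r₁ = 19.2%/12 = 0.016.
After month 6: iterate B ← B·(1+r₀) − £95.00 for 6 months → £909.42.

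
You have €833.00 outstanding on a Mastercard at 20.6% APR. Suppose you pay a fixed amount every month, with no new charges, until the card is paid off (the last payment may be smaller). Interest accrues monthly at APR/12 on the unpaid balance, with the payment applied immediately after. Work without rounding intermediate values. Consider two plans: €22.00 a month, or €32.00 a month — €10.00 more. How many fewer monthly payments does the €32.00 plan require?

Monthly rate r = 20.6%/12 = 1.71667% = 0.0171667.
At €22.00/mo: n = ⌈−ln(1 − rB₀/P)/ln(1+r)⌉ = 62 payments (last €14.93); total interest = total paid − €833.00 = €523.93.
At €32.00/mo: 35 payments (last €25.33); total interest €280.33.
Payments saved = 62 − 35 = 27.

27 fewer payments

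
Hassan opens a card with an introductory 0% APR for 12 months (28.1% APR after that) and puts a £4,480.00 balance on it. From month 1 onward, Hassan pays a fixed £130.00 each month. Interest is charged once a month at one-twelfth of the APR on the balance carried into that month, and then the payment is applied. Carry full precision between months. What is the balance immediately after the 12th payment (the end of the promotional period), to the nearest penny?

Promo months 1–12 at r₀ = 0%/12 = 0; months 13+ at r₁ = 28.1%/12 = 0.0234167.
After month 12 (no interest yet): B = £4,480.00 − 12·£130.00 = £2,920.00.

£2,920.00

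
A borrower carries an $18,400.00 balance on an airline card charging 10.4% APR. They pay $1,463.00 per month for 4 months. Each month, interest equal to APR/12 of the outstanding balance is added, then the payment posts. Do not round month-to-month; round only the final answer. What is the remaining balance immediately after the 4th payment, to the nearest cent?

Monthly rate r = 10.4%/12 = 0.866667% = 0.00866667.
Each month: B ← B·(1+r) − $1,463.00.
Month 1: interest $159.47; balance after payment $17,096.47.
Month 2: interest $148.17; balance after payment $15,781.64.
Month 3: interest $136.77; balance after payment $14,455.41.
Month 4: interest $125.28; balance after payment $13,117.69.

$13,117.69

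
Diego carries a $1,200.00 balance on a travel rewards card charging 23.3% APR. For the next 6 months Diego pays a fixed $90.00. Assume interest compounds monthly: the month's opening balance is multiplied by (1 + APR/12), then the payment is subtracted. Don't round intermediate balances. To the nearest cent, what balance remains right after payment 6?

Monthly rate r = 23.3%/12 = 1.94167% = 0.0194167.
Each month: B ← B·(1+r) − $90.00.
Month 1: interest $23.30; balance after payment $1,133.30.
Month 2: interest $22.00; balance after payment $1,065.30.
Month 3: interest $20.68; balance after payment $995.99.
Month 4: interest $19.34; balance after payment $925.33.
Month 5: interest $17.97; balance after payment $853.30.
Month 6: interest $16.57; balance after payment $779.86.

$779.86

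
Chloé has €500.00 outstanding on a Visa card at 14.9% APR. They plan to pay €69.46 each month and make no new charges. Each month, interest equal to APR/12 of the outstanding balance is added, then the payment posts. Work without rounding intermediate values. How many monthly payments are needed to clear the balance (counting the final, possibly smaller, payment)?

Monthly rate r = 14.9%/12 = 1.24167% = 0.0124167.
Recurrence: B ← B·(1+r) − €69.46.
Month 1: interest €6.21; balance after payment €436.75.
Month 2: interest €5.42; balance after payment €372.71.
Closed form: n = −ln(1 − rB₀/P)/ln(1+r) = −ln(0.91062)/ln(1.01242) ≈ 7.587, so the balance reaches zero during payment 8.

8 months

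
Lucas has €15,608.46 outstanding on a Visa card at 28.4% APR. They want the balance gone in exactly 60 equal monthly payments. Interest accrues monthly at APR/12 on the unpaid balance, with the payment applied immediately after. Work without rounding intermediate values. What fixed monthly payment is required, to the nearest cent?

€489.76

Monthly rate r = 28.4%/12 = 2.36667% = 0.0236667.
Level-payment amortization: P = B₀·r / (1 − (1+r)^(−n)) = 15608.46·0.0236667 / (1 − 1.02367^(−60)).
Denominator 1 − (1+r)^(−60) = 0.754254091.
P = 369.4 / 0.754254091 ≈ 489.76.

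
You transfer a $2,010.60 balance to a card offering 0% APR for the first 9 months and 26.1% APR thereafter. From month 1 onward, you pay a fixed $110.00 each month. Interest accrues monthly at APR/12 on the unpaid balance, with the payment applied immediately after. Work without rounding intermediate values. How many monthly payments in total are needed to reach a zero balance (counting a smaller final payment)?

Promo months 1–9 at r₀ = 0%/12 = 0; months 10+ at r₁ = 26.1%/12 = 0.02175.
After month 9 (no interest yet): B = $2,010.60 − 9·$110.00 = $1,020.60.
Then at r₁ with $110.00/mo: n₂ = −ln(1 − r₁·B/P)/ln(1+r₁) ≈ 10.48 → 11 more payments.

20 payments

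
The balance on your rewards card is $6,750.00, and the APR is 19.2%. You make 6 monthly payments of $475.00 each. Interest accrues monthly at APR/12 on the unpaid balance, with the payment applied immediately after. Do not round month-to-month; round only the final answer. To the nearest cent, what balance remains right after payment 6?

$4,458.02

Monthly rate r = 19.2%/12 = 1.6% = 0.016.
Each month: B ← B·(1+r) − $475.00.
Month 1: interest $108.00; balance after payment $6,383.00.
Month 2: interest $102.13; balance after payment $6,010.13.
Month 3: interest $96.16; balance after payment $5,631.29.
Month 4: interest $90.10; balance after payment $5,246.39.
Month 5: interest $83.94; balance after payment $4,855.33.
Month 6: interest $77.69; balance after payment $4,458.02.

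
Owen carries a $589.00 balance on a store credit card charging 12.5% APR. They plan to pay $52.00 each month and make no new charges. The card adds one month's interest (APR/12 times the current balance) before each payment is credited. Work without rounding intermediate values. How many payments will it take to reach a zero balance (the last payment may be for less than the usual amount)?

Monthly rate r = 12.5%/12 = 1.04167% = 0.0104167.
Recurrence: B ← B·(1+r) − $52.00.
Month 1: interest $6.14; balance after payment $543.14.
Month 2: interest $5.66; balance after payment $496.79.
Closed form: n = −ln(1 − rB₀/P)/ln(1+r) = −ln(0.88201)/ln(1.01042) ≈ 12.116, so the balance reaches zero during payment 13.

13 months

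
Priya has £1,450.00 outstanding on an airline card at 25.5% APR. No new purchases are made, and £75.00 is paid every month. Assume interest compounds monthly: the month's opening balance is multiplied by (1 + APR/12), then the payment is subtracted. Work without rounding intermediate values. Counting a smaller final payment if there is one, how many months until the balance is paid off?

Monthly rate r = 25.5%/12 = 2.125% = 0.02125.
Recurrence: B ← B·(1+r) − £75.00.
Month 1: interest £30.81; balance after payment £1,405.81.
Month 2: interest £29.87; balance after payment £1,360.69.
Closed form: n = −ln(1 − rB₀/P)/ln(1+r) = −ln(0.58917)/ln(1.02125) ≈ 25.160, so the balance reaches zero during payment 26.

26 payments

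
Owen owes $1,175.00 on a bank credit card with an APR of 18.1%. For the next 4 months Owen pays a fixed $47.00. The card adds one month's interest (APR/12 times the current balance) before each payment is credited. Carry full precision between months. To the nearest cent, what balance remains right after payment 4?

Monthly rate r = 18.1%/12 = 1.50833% = 0.0150833.
Each month: B ← B·(1+r) − $47.00.
Month 1: interest $17.72; balance after payment $1,145.72.
Month 2: interest $17.28; balance after payment $1,116.00.
Month 3: interest $16.83; balance after payment $1,085.84.
Month 4: interest $16.38; balance after payment $1,055.22.

$1,055.22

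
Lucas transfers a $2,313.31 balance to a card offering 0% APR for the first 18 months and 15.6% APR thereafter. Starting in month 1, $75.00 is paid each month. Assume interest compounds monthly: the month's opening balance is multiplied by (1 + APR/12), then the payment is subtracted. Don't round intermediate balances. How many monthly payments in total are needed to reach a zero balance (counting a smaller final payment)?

Promo months 1–18 at r₀ = 0%/12 = 0; months 19+ at r₁ = 15.6%/12 = 0.013.
After month 18 (no interest yet): B = $2,313.31 − 18·$75.00 = $963.31.
Then at r₁ with $75.00/mo: n₂ = −ln(1 − r₁·B/P)/ln(1+r₁) ≈ 14.14 → 15 more payments.

33 payments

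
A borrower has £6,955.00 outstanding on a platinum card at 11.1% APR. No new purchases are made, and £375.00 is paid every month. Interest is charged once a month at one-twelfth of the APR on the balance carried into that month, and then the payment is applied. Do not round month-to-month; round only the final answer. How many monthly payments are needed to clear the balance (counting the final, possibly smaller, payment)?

Monthly rate r = 11.1%/12 = 0.925% = 0.00925.
Recurrence: B ← B·(1+r) − £375.00.
Month 1: interest £64.33; balance after payment £6,644.33.
Month 2: interest £61.46; balance after payment £6,330.79.
Closed form: n = −ln(1 − rB₀/P)/ln(1+r) = −ln(0.82844)/ln(1.00925) ≈ 20.441, so the balance reaches zero during payment 21.

21 months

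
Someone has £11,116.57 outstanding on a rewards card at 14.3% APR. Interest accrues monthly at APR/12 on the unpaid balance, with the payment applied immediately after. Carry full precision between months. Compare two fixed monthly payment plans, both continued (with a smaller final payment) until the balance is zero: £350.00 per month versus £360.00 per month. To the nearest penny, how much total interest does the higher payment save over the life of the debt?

Monthly rate r = 14.3%/12 = 1.19167% = 0.0119167.
At £350.00/mo: n = ⌈−ln(1 − rB₀/P)/ln(1+r)⌉ = 41 payments (last £52.23); total interest = total paid − £11,116.57 = £2,935.66.
At £360.00/mo: 39 payments (last £264.09); total interest £2,827.52.
Interest saved = £2,935.66 − £2,827.52 = £108.14.

£108.14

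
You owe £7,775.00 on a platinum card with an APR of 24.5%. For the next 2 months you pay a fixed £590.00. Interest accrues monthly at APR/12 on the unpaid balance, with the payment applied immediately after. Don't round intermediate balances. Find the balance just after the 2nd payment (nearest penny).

£6,903.67

Monthly rate r = 24.5%/12 = 2.04167% = 0.0204167.
Each month: B ← B·(1+r) − £590.00.
Month 1: interest £158.74; balance after payment £7,343.74.
Month 2: interest £149.93; balance after payment £6,903.67.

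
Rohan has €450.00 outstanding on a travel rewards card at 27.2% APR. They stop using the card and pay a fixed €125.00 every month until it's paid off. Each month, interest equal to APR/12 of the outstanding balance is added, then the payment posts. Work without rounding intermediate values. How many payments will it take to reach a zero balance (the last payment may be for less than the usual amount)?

Monthly rate r = 27.2%/12 = 2.26667% = 0.0226667.
Recurrence: B ← B·(1+r) − €125.00.
Month 1: interest €10.20; balance after payment €335.20.
Month 2: interest €7.60; balance after payment €217.80.
Month 3: interest €4.94; balance after payment €97.73.
Month 4: interest €2.22; balance after payment €0.00.

4 months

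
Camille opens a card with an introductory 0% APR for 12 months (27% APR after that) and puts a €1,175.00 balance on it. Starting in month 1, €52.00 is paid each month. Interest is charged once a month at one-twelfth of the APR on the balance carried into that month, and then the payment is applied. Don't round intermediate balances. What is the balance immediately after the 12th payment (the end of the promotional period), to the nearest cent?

€551.00

Promo months 1–12 at r₀ = 0%/12 = 0; months 13+ at r₁ = 27%/12 = 0.0225.
After month 12 (no interest yet): B = €1,175.00 − 12·€52.00 = €551.00.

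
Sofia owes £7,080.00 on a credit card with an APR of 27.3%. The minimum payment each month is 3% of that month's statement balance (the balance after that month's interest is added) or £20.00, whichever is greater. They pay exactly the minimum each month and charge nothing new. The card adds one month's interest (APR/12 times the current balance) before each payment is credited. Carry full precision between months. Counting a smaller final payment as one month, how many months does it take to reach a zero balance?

Monthly rate r = 27.3%/12 = 2.275% = 0.02275.
While 3% of the post-interest balance exceeds £20.00, each month B ← (B·(1+r))·(1 − 0.03), i.e. B shrinks by the factor (1+r)·0.97 = 0.99207.
This holds for months 1–300. Entering month 301 the balance is £649.23; 3% of the post-interest balance is now below £20.00, so the flat £20.00 minimum applies from here.
From month 301 a fixed £20.00 at rate r clears £649.23 in 60 more payments. Total: 300 + 60 = 360 months.

360 months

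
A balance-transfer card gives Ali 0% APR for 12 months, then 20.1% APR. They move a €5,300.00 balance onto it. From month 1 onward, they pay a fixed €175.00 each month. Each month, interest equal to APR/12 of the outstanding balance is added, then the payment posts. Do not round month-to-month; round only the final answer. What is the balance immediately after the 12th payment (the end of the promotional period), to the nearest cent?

€3,200.00

Promo months 1–12 at r₀ = 0%/12 = 0; months 13+ at r₁ = 20.1%/12 = 0.01675.
After month 12 (no interest yet): B = €5,300.00 − 12·€175.00 = €3,200.00.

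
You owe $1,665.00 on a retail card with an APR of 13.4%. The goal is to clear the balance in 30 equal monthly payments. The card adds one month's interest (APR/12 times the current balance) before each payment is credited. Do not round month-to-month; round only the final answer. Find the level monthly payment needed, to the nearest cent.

$65.62

Monthly rate r = 13.4%/12 = 1.11667% = 0.0111667.
Level-payment amortization: P = B₀·r / (1 − (1+r)^(−n)) = 1665.00·0.0111667 / (1 − 1.01117^(−30)).
Denominator 1 − (1+r)^(−30) = 0.283332578.
P = 18.5925 / 0.283332578 ≈ 65.62.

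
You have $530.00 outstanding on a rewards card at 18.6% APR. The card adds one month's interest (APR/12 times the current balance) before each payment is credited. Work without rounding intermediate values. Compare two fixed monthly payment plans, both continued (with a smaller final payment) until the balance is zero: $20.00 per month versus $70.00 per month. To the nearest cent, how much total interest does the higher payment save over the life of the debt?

Monthly rate r = 18.6%/12 = 1.55% = 0.0155.
At $20.00/mo: n = ⌈−ln(1 − rB₀/P)/ln(1+r)⌉ = 35 payments (last $7.77); total interest = total paid − $530.00 = $157.77.
At $70.00/mo: 9 payments (last $8.18); total interest $38.18.
Interest saved = $157.77 − $38.18 = $119.59.

$119.59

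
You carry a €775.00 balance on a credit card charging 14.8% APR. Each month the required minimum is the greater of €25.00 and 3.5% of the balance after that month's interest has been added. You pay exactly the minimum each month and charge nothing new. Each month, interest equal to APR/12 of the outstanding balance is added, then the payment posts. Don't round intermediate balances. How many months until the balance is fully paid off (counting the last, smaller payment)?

39 months

Monthly rate r = 14.8%/12 = 1.23333% = 0.0123333.
While 3.5% of the post-interest balance exceeds €25.00, each month B ← (B·(1+r))·(1 − 0.035), i.e. B shrinks by the factor (1+r)·0.965 = 0.9769.
This holds for months 1–5. Entering month 6 the balance is €689.53; 3.5% of the post-interest balance is now below €25.00, so the flat €25.00 minimum applies from here.
From month 6 a fixed €25.00 at rate r clears €689.53 in 34 more payments. Total: 5 + 34 = 39 months.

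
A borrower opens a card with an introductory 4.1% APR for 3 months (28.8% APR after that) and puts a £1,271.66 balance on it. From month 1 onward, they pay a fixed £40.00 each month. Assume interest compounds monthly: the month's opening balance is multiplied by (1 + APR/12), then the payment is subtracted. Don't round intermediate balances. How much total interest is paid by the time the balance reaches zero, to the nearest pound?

Promo months 1–3 at r₀ = 4.1%/12 = 0.00341667; months 4+ at r₁ = 28.8%/12 = 0.024.
After month 3: iterate B ← B·(1+r₀) − £40.00 for 3 months → £1,164.33.
Then at r₁ with £40.00/mo: n₂ = −ln(1 − r₁·B/P)/ln(1+r₁) ≈ 50.57 → 51 more payments.
Total paid = 53·£40.00 + £22.85 = £2,142.85; interest = £2,142.85 − £1,271.66 = £871.19.

£871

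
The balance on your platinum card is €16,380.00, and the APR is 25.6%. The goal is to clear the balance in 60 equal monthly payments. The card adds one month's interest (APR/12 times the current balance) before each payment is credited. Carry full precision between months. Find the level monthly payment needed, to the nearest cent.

Monthly rate r = 25.6%/12 = 2.13333% = 0.0213333.
Level-payment amortization: P = B₀·r / (1 − (1+r)^(−n)) = 16380.00·0.0213333 / (1 − 1.02133^(−60)).
Denominator 1 − (1+r)^(−60) = 0.718194396.
P = 349.44 / 0.718194396 ≈ 486.55.

€486.55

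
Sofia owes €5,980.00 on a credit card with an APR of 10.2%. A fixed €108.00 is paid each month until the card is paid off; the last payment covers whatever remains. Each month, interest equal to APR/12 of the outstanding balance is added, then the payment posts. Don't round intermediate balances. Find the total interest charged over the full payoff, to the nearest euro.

Monthly rate r = 10.2%/12 = 0.85% = 0.0085.
Payoff takes n = ⌈−ln(1 − rB₀/P)/ln(1+r)⌉ = ⌈75.153⌉ = 76 payments; the last is €16.60.
Total paid = 75·€108.00 + €16.60 = €8,116.60.
Total interest = total paid − principal = €8,116.60 − €5,980.00 = €2,136.60.

€2,137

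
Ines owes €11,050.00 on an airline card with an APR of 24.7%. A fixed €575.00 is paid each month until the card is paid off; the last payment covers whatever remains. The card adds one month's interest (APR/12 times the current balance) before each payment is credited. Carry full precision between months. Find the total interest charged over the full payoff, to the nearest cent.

Monthly rate r = 24.7%/12 = 2.05833% = 0.0205833.
Payoff takes n = ⌈−ln(1 − rB₀/P)/ln(1+r)⌉ = ⌈24.710⌉ = 25 payments; the last is €409.43.
Total paid = 24·€575.00 + €409.43 = €14,209.43.
Total interest = total paid − principal = €14,209.43 − €11,050.00 = €3,159.43.

€3,159.43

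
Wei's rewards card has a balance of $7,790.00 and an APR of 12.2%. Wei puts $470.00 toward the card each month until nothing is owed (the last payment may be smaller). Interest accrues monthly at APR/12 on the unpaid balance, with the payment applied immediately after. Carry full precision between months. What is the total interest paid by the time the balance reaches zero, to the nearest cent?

Monthly rate r = 12.2%/12 = 1.01667% = 0.0101667.
Payoff takes n = ⌈−ln(1 − rB₀/P)/ln(1+r)⌉ = ⌈18.243⌉ = 19 payments; the last is $114.58.
Total paid = 18·$470.00 + $114.58 = $8,574.58.
Total interest = total paid − principal = $8,574.58 − $7,790.00 = $784.58.

$784.58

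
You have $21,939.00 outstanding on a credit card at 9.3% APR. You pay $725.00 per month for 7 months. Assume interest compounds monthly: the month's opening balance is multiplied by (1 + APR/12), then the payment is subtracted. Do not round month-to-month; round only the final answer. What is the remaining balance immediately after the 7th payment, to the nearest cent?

$17,962.69

Monthly rate r = 9.3%/12 = 0.775% = 0.00775.
Each month: B ← B·(1+r) − $725.00.
Month 1: interest $170.03; balance after payment $21,384.03.
Month 2: interest $165.73; balance after payment $20,824.75.
Month 3: interest $161.39; balance after payment $20,261.15.
Month 4: interest $157.02; balance after payment $19,693.17.
Month 5: interest $152.62; balance after payment $19,120.79.
Month 6: interest $148.19; balance after payment $18,543.98.
Month 7: interest $143.72; balance after payment $17,962.69.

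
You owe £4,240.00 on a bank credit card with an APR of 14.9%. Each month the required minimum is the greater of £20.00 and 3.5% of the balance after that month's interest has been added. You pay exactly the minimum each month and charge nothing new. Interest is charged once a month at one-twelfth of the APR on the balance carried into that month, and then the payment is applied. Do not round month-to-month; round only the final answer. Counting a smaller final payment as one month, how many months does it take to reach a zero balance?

122 months

Monthly rate r = 14.9%/12 = 1.24167% = 0.0124167.
While 3.5% of the post-interest balance exceeds £20.00, each month B ← (B·(1+r))·(1 − 0.035), i.e. B shrinks by the factor (1+r)·0.965 = 0.97698.
This holds for months 1–87. Entering month 88 the balance is £559.11; 3.5% of the post-interest balance is now below £20.00, so the flat £20.00 minimum applies from here.
From month 88 a fixed £20.00 at rate r clears £559.11 in 35 more payments. Total: 87 + 35 = 122 months.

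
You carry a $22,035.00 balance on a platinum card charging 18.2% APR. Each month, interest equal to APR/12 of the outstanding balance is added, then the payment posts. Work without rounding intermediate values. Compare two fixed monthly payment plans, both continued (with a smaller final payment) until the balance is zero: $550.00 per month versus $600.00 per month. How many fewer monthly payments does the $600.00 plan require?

8 fewer payments

Monthly rate r = 18.2%/12 = 1.51667% = 0.0151667.
At $550.00/mo: n = ⌈−ln(1 − rB₀/P)/ln(1+r)⌉ = 63 payments (last $83.87); total interest = total paid − $22,035.00 = $12,148.87.
At $600.00/mo: 55 payments (last $53.17); total interest $10,418.17.
Payments saved = 63 − 55 = 8.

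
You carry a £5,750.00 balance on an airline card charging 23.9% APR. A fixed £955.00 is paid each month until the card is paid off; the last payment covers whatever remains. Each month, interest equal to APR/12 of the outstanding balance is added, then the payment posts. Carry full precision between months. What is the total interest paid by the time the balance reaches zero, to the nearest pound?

Monthly rate r = 23.9%/12 = 1.99167% = 0.0199167.
Payoff takes n = ⌈−ln(1 − rB₀/P)/ln(1+r)⌉ = ⌈6.477⌉ = 7 payments; the last is £458.21.
Total paid = 6·£955.00 + £458.21 = £6,188.21.
Total interest = total paid − principal = £6,188.21 − £5,750.00 = £438.21.

£438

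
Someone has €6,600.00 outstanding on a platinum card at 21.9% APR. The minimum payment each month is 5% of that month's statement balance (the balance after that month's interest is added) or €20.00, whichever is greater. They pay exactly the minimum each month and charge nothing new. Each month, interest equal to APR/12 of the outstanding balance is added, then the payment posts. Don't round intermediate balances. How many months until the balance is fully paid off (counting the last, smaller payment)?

110 months

Monthly rate r = 21.9%/12 = 1.825% = 0.01825.
While 5% of the post-interest balance exceeds €20.00, each month B ← (B·(1+r))·(1 − 0.05), i.e. B shrinks by the factor (1+r)·0.95 = 0.96734.
This holds for months 1–85. Entering month 86 the balance is €392.35; 5% of the post-interest balance is now below €20.00, so the flat €20.00 minimum applies from here.
From month 86 a fixed €20.00 at rate r clears €392.35 in 25 more payments. Total: 85 + 25 = 110 months.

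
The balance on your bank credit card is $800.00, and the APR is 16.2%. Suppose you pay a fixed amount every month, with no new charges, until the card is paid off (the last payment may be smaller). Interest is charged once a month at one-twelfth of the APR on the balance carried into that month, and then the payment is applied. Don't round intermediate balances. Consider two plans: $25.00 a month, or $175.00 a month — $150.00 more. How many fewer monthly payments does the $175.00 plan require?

Monthly rate r = 16.2%/12 = 1.35% = 0.0135.
At $25.00/mo: n = ⌈−ln(1 − rB₀/P)/ln(1+r)⌉ = 43 payments (last $4.55); total interest = total paid − $800.00 = $254.55.
At $175.00/mo: 5 payments (last $131.53); total interest $31.53.
Payments saved = 43 − 5 = 38.

38 fewer payments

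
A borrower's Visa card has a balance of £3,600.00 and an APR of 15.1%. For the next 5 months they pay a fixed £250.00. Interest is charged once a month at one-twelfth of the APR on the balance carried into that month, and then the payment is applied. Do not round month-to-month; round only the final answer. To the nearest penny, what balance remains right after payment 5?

Monthly rate r = 15.1%/12 = 1.25833% = 0.0125833.
Each month: B ← B·(1+r) − £250.00.
Month 1: interest £45.30; balance after payment £3,395.30.
Month 2: interest £42.72; balance after payment £3,188.02.
Month 3: interest £40.12; balance after payment £2,978.14.
Month 4: interest £37.47; balance after payment £2,765.62.
Month 5: interest £34.80; balance after payment £2,550.42.

£2,550.42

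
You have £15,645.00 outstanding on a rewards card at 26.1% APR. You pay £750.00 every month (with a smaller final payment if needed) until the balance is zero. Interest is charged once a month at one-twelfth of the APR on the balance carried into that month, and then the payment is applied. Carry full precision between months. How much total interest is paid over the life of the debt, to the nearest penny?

Monthly rate r = 26.1%/12 = 2.175% = 0.02175.
Payoff takes n = ⌈−ln(1 − rB₀/P)/ln(1+r)⌉ = ⌈28.099⌉ = 29 payments; the last is £74.77.
Total paid = 28·£750.00 + £74.77 = £21,074.77.
Total interest = total paid − principal = £21,074.77 − £15,645.00 = £5,429.77.

£5,429.77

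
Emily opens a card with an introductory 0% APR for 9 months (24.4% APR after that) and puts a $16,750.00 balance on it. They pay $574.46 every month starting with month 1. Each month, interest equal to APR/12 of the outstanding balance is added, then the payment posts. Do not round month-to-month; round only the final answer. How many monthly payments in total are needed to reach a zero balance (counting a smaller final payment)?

Promo months 1–9 at r₀ = 0%/12 = 0; months 10+ at r₁ = 24.4%/12 = 0.0203333.
After month 9 (no interest yet): B = $16,750.00 − 9·$574.46 = $11,579.86.
Then at r₁ with $574.46/mo: n₂ = −ln(1 − r₁·B/P)/ln(1+r₁) ≈ 26.20 → 27 more payments.

36 payments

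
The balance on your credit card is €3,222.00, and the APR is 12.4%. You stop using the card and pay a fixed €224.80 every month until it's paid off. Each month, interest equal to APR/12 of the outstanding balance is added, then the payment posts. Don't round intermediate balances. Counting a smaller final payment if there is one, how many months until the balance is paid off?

16 payments

Monthly rate r = 12.4%/12 = 1.03333% = 0.0103333.
Recurrence: B ← B·(1+r) − €224.80.
Month 1: interest €33.29; balance after payment €3,030.49.
Month 2: interest €31.32; balance after payment €2,837.01.
Closed form: n = −ln(1 − rB₀/P)/ln(1+r) = −ln(0.8519)/ln(1.01033) ≈ 15.592, so the balance reaches zero during payment 16.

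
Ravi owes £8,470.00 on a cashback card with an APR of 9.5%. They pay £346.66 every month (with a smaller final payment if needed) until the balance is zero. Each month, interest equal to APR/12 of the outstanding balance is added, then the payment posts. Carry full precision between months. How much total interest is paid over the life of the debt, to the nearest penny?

£980.44

Monthly rate r = 9.5%/12 = 0.791667% = 0.00791667.
Payoff takes n = ⌈−ln(1 − rB₀/P)/ln(1+r)⌉ = ⌈27.261⌉ = 28 payments; the last is £90.62.
Total paid = 27·£346.66 + £90.62 = £9,450.44.
Total interest = total paid − principal = £9,450.44 − £8,470.00 = £980.44.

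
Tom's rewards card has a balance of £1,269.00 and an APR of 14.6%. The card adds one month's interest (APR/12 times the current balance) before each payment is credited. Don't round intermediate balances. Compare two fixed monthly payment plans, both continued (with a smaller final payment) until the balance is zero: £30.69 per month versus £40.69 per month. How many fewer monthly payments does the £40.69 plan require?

Monthly rate r = 14.6%/12 = 1.21667% = 0.0121667.
At £30.69/mo: n = ⌈−ln(1 − rB₀/P)/ln(1+r)⌉ = 58 payments (last £25.43); total interest = total paid − £1,269.00 = £505.76.
At £40.69/mo: 40 payments (last £18.57); total interest £336.48.
Payments saved = 58 − 40 = 18.

18 fewer payments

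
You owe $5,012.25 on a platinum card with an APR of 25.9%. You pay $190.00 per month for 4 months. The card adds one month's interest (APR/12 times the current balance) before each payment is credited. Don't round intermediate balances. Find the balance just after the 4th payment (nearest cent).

Monthly rate r = 25.9%/12 = 2.15833% = 0.0215833.
Each month: B ← B·(1+r) − $190.00.
Month 1: interest $108.18; balance after payment $4,930.43.
Month 2: interest $106.42; balance after payment $4,846.85.
Month 3: interest $104.61; balance after payment $4,761.46.
Month 4: interest $102.77; balance after payment $4,674.23.

$4,674.23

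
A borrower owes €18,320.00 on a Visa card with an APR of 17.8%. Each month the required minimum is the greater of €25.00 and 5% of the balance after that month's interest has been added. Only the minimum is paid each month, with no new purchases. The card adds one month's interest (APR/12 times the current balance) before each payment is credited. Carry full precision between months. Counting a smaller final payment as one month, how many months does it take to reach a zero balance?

123 months

Monthly rate r = 17.8%/12 = 1.48333% = 0.0148333.
While 5% of the post-interest balance exceeds €25.00, each month B ← (B·(1+r))·(1 − 0.05), i.e. B shrinks by the factor (1+r)·0.95 = 0.96409.
This holds for months 1–99. Entering month 100 the balance is €490.50; 5% of the post-interest balance is now below €25.00, so the flat €25.00 minimum applies from here.
From month 100 a fixed €25.00 at rate r clears €490.50 in 24 more payments. Total: 99 + 24 = 123 months.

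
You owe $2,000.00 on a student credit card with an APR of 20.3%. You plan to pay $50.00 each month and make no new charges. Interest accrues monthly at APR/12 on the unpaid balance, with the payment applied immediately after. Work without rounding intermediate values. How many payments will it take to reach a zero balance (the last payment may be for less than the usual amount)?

68 months

Monthly rate r = 20.3%/12 = 1.69167% = 0.0169167.
Recurrence: B ← B·(1+r) − $50.00.
Month 1: interest $33.83; balance after payment $1,983.83.
Month 2: interest $33.56; balance after payment $1,967.39.
Closed form: n = −ln(1 − rB₀/P)/ln(1+r) = −ln(0.32333)/ln(1.01692) ≈ 67.306, so the balance reaches zero during payment 68.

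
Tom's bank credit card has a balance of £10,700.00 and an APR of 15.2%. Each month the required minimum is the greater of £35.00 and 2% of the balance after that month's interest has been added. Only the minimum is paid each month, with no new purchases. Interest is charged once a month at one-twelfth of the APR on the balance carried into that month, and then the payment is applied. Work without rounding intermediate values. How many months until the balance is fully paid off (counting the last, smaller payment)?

Monthly rate r = 15.2%/12 = 1.26667% = 0.0126667.
While 2% of the post-interest balance exceeds £35.00, each month B ← (B·(1+r))·(1 − 0.02), i.e. B shrinks by the factor (1+r)·0.98 = 0.99241.
This holds for months 1–240. Entering month 241 the balance is £1,720.31; 2% of the post-interest balance is now below £35.00, so the flat £35.00 minimum applies from here.
From month 241 a fixed £35.00 at rate r clears £1,720.31 in 78 more payments. Total: 240 + 78 = 318 months.

318 months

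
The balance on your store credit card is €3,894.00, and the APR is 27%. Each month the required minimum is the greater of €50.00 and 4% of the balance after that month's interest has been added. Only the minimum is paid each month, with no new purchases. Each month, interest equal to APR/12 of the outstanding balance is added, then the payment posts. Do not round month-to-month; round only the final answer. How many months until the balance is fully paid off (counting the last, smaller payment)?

Monthly rate r = 27%/12 = 2.25% = 0.0225.
While 4% of the post-interest balance exceeds €50.00, each month B ← (B·(1+r))·(1 − 0.04), i.e. B shrinks by the factor (1+r)·0.96 = 0.9816.
This holds for months 1–63. Entering month 64 the balance is €1,208.57; 4% of the post-interest balance is now below €50.00, so the flat €50.00 minimum applies from here.
From month 64 a fixed €50.00 at rate r clears €1,208.57 in 36 more payments. Total: 63 + 36 = 99 months.

99 months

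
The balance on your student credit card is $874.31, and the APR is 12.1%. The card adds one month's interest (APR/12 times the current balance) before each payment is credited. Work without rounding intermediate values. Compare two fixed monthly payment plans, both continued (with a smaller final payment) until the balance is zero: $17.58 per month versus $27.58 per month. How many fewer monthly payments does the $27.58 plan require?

31 fewer payments

Monthly rate r = 12.1%/12 = 1.00833% = 0.0100833.
At $17.58/mo: n = ⌈−ln(1 − rB₀/P)/ln(1+r)⌉ = 70 payments (last $6.75); total interest = total paid − $874.31 = $345.46.
At $27.58/mo: 39 payments (last $10.76); total interest $184.49.
Payments saved = 70 − 39 = 31.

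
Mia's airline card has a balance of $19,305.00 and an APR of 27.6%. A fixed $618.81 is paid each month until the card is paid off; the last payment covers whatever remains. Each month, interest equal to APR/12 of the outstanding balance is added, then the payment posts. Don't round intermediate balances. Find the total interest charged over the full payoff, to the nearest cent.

$15,098.96

Monthly rate r = 27.6%/12 = 2.3% = 0.023.
Payoff takes n = ⌈−ln(1 − rB₀/P)/ln(1+r)⌉ = ⌈55.594⌉ = 56 payments; the last is $369.41.
Total paid = 55·$618.81 + $369.41 = $34,403.96.
Total interest = total paid − principal = $34,403.96 − $19,305.00 = $15,098.96.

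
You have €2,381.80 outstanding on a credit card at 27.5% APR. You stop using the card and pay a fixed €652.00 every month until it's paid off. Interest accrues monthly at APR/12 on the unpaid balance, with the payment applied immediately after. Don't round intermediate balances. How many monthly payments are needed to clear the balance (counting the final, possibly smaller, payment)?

4 payments

Monthly rate r = 27.5%/12 = 2.29167% = 0.0229167.
Recurrence: B ← B·(1+r) − €652.00.
Month 1: interest €54.58; balance after payment €1,784.38.
Month 2: interest €40.89; balance after payment €1,173.28.
Month 3: interest €26.89; balance after payment €548.16.
Month 4: interest €12.56; balance after payment €0.00.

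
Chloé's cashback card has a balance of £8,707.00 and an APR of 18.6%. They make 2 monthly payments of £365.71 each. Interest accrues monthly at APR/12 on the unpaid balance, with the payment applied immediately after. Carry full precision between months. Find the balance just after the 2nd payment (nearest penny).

Monthly rate r = 18.6%/12 = 1.55% = 0.0155.
Each month: B ← B·(1+r) − £365.71.
Month 1: interest £134.96; balance after payment £8,476.25.
Month 2: interest £131.38; balance after payment £8,241.92.

£8,241.92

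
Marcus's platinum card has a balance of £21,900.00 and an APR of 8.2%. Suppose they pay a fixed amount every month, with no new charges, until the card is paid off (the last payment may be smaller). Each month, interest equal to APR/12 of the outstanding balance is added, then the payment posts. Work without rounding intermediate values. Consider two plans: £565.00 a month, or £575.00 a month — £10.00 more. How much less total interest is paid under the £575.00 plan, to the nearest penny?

£75.49

Monthly rate r = 8.2%/12 = 0.683333% = 0.00683333.
At £565.00/mo: n = ⌈−ln(1 − rB₀/P)/ln(1+r)⌉ = 46 payments (last £104.00); total interest = total paid − £21,900.00 = £3,629.00.
At £575.00/mo: 45 payments (last £153.51); total interest £3,553.51.
Interest saved = £3,629.00 − £3,553.51 = £75.49.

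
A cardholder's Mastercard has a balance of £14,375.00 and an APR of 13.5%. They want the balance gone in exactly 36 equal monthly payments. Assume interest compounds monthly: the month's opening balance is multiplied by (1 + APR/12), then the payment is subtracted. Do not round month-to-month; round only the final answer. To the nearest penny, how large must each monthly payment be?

£487.82

Monthly rate r = 13.5%/12 = 1.125% = 0.01125.
Level-payment amortization: P = B₀·r / (1 − (1+r)^(−n)) = 14375.00·0.01125 / (1 − 1.01125^(−36)).
Denominator 1 − (1+r)^(−36) = 0.331513327.
P = 161.719 / 0.331513327 ≈ 487.82.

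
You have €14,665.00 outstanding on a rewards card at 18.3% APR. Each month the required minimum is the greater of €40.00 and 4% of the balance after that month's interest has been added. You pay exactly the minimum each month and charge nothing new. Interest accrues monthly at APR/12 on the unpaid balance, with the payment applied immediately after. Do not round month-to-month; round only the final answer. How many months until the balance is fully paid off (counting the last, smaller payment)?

Monthly rate r = 18.3%/12 = 1.525% = 0.01525.
While 4% of the post-interest balance exceeds €40.00, each month B ← (B·(1+r))·(1 − 0.04), i.e. B shrinks by the factor (1+r)·0.96 = 0.97464.
This holds for months 1–106. Entering month 107 the balance is €963.32; 4% of the post-interest balance is now below €40.00, so the flat €40.00 minimum applies from here.
From month 107 a fixed €40.00 at rate r clears €963.32 in 31 more payments. Total: 106 + 31 = 137 months.

137 months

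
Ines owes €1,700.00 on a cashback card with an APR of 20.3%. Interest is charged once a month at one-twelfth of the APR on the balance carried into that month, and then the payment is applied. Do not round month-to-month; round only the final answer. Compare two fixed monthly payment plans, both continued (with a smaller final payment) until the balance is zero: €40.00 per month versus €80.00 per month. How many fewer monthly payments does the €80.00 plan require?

49 fewer payments

Monthly rate r = 20.3%/12 = 1.69167% = 0.0169167.
At €40.00/mo: n = ⌈−ln(1 − rB₀/P)/ln(1+r)⌉ = 76 payments (last €26.58); total interest = total paid − €1,700.00 = €1,326.58.
At €80.00/mo: 27 payments (last €44.61); total interest €424.61.
Payments saved = 76 − 27 = 49.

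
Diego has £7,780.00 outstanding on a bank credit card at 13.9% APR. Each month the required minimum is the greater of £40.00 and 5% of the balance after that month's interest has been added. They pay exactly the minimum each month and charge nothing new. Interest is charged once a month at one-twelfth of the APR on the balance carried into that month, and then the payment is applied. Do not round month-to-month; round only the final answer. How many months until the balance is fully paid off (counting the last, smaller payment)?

81 months

Monthly rate r = 13.9%/12 = 1.15833% = 0.0115833.
While 5% of the post-interest balance exceeds £40.00, each month B ← (B·(1+r))·(1 − 0.05), i.e. B shrinks by the factor (1+r)·0.95 = 0.961.
This holds for months 1–58. Entering month 59 the balance is £774.54; 5% of the post-interest balance is now below £40.00, so the flat £40.00 minimum applies from here.
From month 59 a fixed £40.00 at rate r clears £774.54 in 23 more payments. Total: 58 + 23 = 81 months.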